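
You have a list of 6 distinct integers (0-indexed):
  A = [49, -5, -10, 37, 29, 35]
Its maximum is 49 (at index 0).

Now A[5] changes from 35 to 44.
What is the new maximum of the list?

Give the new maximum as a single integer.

Answer: 49

Derivation:
Old max = 49 (at index 0)
Change: A[5] 35 -> 44
Changed element was NOT the old max.
  New max = max(old_max, new_val) = max(49, 44) = 49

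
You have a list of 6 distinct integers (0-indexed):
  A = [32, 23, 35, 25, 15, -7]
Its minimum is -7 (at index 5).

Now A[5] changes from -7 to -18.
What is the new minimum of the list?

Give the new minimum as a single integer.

Old min = -7 (at index 5)
Change: A[5] -7 -> -18
Changed element WAS the min. Need to check: is -18 still <= all others?
  Min of remaining elements: 15
  New min = min(-18, 15) = -18

Answer: -18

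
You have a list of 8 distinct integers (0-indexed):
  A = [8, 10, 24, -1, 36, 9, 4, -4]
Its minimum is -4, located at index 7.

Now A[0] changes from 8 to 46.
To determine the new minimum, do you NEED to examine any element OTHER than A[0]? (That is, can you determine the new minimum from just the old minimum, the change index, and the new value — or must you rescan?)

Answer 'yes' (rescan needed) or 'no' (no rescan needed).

Old min = -4 at index 7
Change at index 0: 8 -> 46
Index 0 was NOT the min. New min = min(-4, 46). No rescan of other elements needed.
Needs rescan: no

Answer: no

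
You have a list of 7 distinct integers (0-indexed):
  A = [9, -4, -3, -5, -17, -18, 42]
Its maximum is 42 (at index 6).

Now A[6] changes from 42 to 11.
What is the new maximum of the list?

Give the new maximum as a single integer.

Answer: 11

Derivation:
Old max = 42 (at index 6)
Change: A[6] 42 -> 11
Changed element WAS the max -> may need rescan.
  Max of remaining elements: 9
  New max = max(11, 9) = 11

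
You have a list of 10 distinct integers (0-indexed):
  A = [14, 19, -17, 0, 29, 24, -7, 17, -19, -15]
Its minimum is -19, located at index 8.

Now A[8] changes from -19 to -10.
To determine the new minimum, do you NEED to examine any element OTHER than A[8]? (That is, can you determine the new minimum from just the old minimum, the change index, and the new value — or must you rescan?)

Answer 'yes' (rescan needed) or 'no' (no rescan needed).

Answer: yes

Derivation:
Old min = -19 at index 8
Change at index 8: -19 -> -10
Index 8 WAS the min and new value -10 > old min -19. Must rescan other elements to find the new min.
Needs rescan: yes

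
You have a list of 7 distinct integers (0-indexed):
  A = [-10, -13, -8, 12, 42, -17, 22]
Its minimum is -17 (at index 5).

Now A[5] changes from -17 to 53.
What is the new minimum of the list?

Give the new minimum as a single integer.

Answer: -13

Derivation:
Old min = -17 (at index 5)
Change: A[5] -17 -> 53
Changed element WAS the min. Need to check: is 53 still <= all others?
  Min of remaining elements: -13
  New min = min(53, -13) = -13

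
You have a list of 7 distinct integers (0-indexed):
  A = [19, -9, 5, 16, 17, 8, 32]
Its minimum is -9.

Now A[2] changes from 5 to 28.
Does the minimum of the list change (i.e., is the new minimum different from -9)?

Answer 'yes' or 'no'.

Answer: no

Derivation:
Old min = -9
Change: A[2] 5 -> 28
Changed element was NOT the min; min changes only if 28 < -9.
New min = -9; changed? no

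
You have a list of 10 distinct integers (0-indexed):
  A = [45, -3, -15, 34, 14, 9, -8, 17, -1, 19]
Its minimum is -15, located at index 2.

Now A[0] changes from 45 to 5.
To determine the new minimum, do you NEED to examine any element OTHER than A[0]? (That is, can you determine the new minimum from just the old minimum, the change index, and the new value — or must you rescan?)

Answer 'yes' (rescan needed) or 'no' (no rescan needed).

Old min = -15 at index 2
Change at index 0: 45 -> 5
Index 0 was NOT the min. New min = min(-15, 5). No rescan of other elements needed.
Needs rescan: no

Answer: no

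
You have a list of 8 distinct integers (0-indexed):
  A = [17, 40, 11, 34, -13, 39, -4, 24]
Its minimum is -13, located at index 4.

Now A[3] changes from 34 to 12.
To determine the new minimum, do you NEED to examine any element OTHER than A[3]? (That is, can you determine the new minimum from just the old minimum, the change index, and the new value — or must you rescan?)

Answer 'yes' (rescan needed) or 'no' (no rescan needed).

Old min = -13 at index 4
Change at index 3: 34 -> 12
Index 3 was NOT the min. New min = min(-13, 12). No rescan of other elements needed.
Needs rescan: no

Answer: no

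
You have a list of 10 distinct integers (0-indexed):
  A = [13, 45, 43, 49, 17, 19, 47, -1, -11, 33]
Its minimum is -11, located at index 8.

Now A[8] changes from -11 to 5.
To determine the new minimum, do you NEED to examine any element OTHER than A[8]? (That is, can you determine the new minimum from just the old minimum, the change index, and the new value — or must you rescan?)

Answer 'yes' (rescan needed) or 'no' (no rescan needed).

Old min = -11 at index 8
Change at index 8: -11 -> 5
Index 8 WAS the min and new value 5 > old min -11. Must rescan other elements to find the new min.
Needs rescan: yes

Answer: yes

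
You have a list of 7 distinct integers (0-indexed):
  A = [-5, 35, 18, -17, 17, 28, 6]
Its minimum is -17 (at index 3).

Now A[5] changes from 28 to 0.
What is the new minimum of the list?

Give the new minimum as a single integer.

Answer: -17

Derivation:
Old min = -17 (at index 3)
Change: A[5] 28 -> 0
Changed element was NOT the old min.
  New min = min(old_min, new_val) = min(-17, 0) = -17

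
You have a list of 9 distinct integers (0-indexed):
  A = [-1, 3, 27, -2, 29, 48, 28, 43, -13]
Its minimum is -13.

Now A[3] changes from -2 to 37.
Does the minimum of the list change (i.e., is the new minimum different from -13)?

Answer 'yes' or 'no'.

Answer: no

Derivation:
Old min = -13
Change: A[3] -2 -> 37
Changed element was NOT the min; min changes only if 37 < -13.
New min = -13; changed? no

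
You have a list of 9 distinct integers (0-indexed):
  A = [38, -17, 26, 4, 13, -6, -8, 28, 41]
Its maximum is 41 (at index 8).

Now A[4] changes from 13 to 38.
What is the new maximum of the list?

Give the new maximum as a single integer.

Answer: 41

Derivation:
Old max = 41 (at index 8)
Change: A[4] 13 -> 38
Changed element was NOT the old max.
  New max = max(old_max, new_val) = max(41, 38) = 41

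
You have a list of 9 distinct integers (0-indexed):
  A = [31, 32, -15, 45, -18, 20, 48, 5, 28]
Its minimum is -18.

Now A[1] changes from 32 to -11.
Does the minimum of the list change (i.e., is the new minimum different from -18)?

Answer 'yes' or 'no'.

Answer: no

Derivation:
Old min = -18
Change: A[1] 32 -> -11
Changed element was NOT the min; min changes only if -11 < -18.
New min = -18; changed? no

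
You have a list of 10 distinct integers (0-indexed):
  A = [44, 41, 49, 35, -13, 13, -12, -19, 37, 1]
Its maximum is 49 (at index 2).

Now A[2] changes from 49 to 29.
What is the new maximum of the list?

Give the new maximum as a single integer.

Answer: 44

Derivation:
Old max = 49 (at index 2)
Change: A[2] 49 -> 29
Changed element WAS the max -> may need rescan.
  Max of remaining elements: 44
  New max = max(29, 44) = 44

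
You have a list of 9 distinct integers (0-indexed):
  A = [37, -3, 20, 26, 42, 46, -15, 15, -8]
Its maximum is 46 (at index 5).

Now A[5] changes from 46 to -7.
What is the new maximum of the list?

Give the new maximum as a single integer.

Old max = 46 (at index 5)
Change: A[5] 46 -> -7
Changed element WAS the max -> may need rescan.
  Max of remaining elements: 42
  New max = max(-7, 42) = 42

Answer: 42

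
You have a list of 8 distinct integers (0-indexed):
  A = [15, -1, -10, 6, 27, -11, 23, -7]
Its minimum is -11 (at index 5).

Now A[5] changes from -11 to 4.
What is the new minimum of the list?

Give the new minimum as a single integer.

Old min = -11 (at index 5)
Change: A[5] -11 -> 4
Changed element WAS the min. Need to check: is 4 still <= all others?
  Min of remaining elements: -10
  New min = min(4, -10) = -10

Answer: -10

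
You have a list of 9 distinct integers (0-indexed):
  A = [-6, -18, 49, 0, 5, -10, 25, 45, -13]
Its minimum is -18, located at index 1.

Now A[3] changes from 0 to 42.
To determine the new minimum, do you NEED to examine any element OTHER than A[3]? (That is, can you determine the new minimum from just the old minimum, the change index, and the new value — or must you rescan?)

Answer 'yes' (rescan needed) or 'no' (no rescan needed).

Answer: no

Derivation:
Old min = -18 at index 1
Change at index 3: 0 -> 42
Index 3 was NOT the min. New min = min(-18, 42). No rescan of other elements needed.
Needs rescan: no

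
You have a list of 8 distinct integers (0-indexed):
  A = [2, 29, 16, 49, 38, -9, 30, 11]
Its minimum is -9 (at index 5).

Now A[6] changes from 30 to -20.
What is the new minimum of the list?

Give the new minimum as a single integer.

Answer: -20

Derivation:
Old min = -9 (at index 5)
Change: A[6] 30 -> -20
Changed element was NOT the old min.
  New min = min(old_min, new_val) = min(-9, -20) = -20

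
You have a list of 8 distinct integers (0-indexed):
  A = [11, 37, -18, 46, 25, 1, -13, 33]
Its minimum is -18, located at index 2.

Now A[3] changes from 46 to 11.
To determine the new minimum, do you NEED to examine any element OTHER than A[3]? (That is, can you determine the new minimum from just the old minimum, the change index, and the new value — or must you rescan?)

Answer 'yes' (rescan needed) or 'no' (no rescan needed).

Old min = -18 at index 2
Change at index 3: 46 -> 11
Index 3 was NOT the min. New min = min(-18, 11). No rescan of other elements needed.
Needs rescan: no

Answer: no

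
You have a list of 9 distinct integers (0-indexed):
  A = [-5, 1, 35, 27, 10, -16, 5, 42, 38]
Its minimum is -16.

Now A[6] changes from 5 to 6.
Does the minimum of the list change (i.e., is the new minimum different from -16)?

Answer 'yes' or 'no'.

Answer: no

Derivation:
Old min = -16
Change: A[6] 5 -> 6
Changed element was NOT the min; min changes only if 6 < -16.
New min = -16; changed? no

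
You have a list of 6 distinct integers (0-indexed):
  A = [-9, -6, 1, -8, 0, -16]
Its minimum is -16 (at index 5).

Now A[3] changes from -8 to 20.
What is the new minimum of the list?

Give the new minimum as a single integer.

Old min = -16 (at index 5)
Change: A[3] -8 -> 20
Changed element was NOT the old min.
  New min = min(old_min, new_val) = min(-16, 20) = -16

Answer: -16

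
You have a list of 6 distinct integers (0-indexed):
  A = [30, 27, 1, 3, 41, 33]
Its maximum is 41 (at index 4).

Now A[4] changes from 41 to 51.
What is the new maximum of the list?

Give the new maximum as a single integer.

Answer: 51

Derivation:
Old max = 41 (at index 4)
Change: A[4] 41 -> 51
Changed element WAS the max -> may need rescan.
  Max of remaining elements: 33
  New max = max(51, 33) = 51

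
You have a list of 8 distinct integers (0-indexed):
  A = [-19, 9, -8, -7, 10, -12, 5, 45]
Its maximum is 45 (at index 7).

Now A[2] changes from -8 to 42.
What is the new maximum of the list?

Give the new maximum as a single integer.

Old max = 45 (at index 7)
Change: A[2] -8 -> 42
Changed element was NOT the old max.
  New max = max(old_max, new_val) = max(45, 42) = 45

Answer: 45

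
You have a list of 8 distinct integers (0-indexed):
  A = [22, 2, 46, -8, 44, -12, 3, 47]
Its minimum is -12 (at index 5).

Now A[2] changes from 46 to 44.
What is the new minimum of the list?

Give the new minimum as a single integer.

Answer: -12

Derivation:
Old min = -12 (at index 5)
Change: A[2] 46 -> 44
Changed element was NOT the old min.
  New min = min(old_min, new_val) = min(-12, 44) = -12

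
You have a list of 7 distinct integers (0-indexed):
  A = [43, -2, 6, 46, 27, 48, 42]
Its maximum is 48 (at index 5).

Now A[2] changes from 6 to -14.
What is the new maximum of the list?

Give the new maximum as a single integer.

Answer: 48

Derivation:
Old max = 48 (at index 5)
Change: A[2] 6 -> -14
Changed element was NOT the old max.
  New max = max(old_max, new_val) = max(48, -14) = 48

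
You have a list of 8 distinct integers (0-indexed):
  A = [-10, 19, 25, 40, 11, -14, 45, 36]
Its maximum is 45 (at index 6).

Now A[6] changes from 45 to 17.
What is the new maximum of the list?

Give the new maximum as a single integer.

Old max = 45 (at index 6)
Change: A[6] 45 -> 17
Changed element WAS the max -> may need rescan.
  Max of remaining elements: 40
  New max = max(17, 40) = 40

Answer: 40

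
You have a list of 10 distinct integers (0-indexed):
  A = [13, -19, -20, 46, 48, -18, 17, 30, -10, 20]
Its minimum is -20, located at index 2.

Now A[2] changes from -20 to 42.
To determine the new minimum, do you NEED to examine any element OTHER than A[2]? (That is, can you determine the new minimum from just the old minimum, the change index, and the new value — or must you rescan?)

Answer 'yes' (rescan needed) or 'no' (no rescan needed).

Old min = -20 at index 2
Change at index 2: -20 -> 42
Index 2 WAS the min and new value 42 > old min -20. Must rescan other elements to find the new min.
Needs rescan: yes

Answer: yes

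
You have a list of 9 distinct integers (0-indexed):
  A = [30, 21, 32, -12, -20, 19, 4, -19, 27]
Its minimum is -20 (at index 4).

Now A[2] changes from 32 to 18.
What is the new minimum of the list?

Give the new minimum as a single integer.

Old min = -20 (at index 4)
Change: A[2] 32 -> 18
Changed element was NOT the old min.
  New min = min(old_min, new_val) = min(-20, 18) = -20

Answer: -20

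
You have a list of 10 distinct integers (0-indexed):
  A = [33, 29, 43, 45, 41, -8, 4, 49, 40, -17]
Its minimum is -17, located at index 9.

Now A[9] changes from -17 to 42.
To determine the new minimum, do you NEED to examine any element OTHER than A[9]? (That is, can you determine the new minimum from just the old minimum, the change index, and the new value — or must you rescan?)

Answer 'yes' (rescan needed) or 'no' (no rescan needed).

Old min = -17 at index 9
Change at index 9: -17 -> 42
Index 9 WAS the min and new value 42 > old min -17. Must rescan other elements to find the new min.
Needs rescan: yes

Answer: yes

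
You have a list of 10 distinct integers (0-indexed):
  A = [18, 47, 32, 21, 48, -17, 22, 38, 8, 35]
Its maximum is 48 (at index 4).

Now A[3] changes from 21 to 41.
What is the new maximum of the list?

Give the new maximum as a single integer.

Answer: 48

Derivation:
Old max = 48 (at index 4)
Change: A[3] 21 -> 41
Changed element was NOT the old max.
  New max = max(old_max, new_val) = max(48, 41) = 48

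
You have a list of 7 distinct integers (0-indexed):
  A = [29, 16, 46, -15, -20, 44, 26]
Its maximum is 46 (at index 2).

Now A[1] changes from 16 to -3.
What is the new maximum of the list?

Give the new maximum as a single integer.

Answer: 46

Derivation:
Old max = 46 (at index 2)
Change: A[1] 16 -> -3
Changed element was NOT the old max.
  New max = max(old_max, new_val) = max(46, -3) = 46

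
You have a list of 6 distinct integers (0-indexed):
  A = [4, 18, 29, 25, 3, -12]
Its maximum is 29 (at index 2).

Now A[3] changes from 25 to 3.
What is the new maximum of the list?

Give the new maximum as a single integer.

Old max = 29 (at index 2)
Change: A[3] 25 -> 3
Changed element was NOT the old max.
  New max = max(old_max, new_val) = max(29, 3) = 29

Answer: 29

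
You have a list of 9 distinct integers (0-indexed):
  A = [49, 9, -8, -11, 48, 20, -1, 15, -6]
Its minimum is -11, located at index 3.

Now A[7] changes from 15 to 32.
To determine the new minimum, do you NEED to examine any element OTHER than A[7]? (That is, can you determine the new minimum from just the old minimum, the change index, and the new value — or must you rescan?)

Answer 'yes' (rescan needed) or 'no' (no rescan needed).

Old min = -11 at index 3
Change at index 7: 15 -> 32
Index 7 was NOT the min. New min = min(-11, 32). No rescan of other elements needed.
Needs rescan: no

Answer: no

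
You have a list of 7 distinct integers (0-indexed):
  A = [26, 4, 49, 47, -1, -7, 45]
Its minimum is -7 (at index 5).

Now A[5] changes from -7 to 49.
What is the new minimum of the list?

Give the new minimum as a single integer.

Answer: -1

Derivation:
Old min = -7 (at index 5)
Change: A[5] -7 -> 49
Changed element WAS the min. Need to check: is 49 still <= all others?
  Min of remaining elements: -1
  New min = min(49, -1) = -1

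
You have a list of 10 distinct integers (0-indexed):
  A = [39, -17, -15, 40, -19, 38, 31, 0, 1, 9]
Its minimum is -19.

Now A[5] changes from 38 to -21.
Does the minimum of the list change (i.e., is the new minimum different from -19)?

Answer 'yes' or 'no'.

Old min = -19
Change: A[5] 38 -> -21
Changed element was NOT the min; min changes only if -21 < -19.
New min = -21; changed? yes

Answer: yes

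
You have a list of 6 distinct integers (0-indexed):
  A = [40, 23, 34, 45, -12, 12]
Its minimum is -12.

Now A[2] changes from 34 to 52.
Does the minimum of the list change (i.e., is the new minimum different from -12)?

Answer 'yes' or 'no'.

Old min = -12
Change: A[2] 34 -> 52
Changed element was NOT the min; min changes only if 52 < -12.
New min = -12; changed? no

Answer: no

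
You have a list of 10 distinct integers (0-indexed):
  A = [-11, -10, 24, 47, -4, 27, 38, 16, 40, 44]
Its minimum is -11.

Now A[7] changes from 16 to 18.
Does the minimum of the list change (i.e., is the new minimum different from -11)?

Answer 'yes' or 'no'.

Old min = -11
Change: A[7] 16 -> 18
Changed element was NOT the min; min changes only if 18 < -11.
New min = -11; changed? no

Answer: no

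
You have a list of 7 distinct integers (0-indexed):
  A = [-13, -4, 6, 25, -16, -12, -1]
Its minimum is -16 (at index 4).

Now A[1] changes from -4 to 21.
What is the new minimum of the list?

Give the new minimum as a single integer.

Old min = -16 (at index 4)
Change: A[1] -4 -> 21
Changed element was NOT the old min.
  New min = min(old_min, new_val) = min(-16, 21) = -16

Answer: -16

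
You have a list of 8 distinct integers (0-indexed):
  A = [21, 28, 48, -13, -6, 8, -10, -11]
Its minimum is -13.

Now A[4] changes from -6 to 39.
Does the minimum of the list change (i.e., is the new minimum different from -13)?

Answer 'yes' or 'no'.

Old min = -13
Change: A[4] -6 -> 39
Changed element was NOT the min; min changes only if 39 < -13.
New min = -13; changed? no

Answer: no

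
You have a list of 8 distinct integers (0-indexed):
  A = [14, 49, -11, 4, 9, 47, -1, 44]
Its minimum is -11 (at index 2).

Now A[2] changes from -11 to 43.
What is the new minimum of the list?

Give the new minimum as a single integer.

Answer: -1

Derivation:
Old min = -11 (at index 2)
Change: A[2] -11 -> 43
Changed element WAS the min. Need to check: is 43 still <= all others?
  Min of remaining elements: -1
  New min = min(43, -1) = -1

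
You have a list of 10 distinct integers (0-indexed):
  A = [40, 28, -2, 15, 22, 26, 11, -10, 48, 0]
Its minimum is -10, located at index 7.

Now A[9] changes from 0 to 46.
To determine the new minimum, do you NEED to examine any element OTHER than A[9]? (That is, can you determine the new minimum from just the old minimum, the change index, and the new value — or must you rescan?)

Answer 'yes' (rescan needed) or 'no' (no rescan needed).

Old min = -10 at index 7
Change at index 9: 0 -> 46
Index 9 was NOT the min. New min = min(-10, 46). No rescan of other elements needed.
Needs rescan: no

Answer: no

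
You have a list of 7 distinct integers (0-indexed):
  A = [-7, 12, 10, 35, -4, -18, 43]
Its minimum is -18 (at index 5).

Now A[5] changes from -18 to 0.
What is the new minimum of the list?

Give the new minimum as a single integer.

Old min = -18 (at index 5)
Change: A[5] -18 -> 0
Changed element WAS the min. Need to check: is 0 still <= all others?
  Min of remaining elements: -7
  New min = min(0, -7) = -7

Answer: -7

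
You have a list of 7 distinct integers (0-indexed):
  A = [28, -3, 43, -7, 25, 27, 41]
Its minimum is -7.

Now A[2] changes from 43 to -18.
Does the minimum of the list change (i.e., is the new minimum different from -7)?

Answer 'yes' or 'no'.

Answer: yes

Derivation:
Old min = -7
Change: A[2] 43 -> -18
Changed element was NOT the min; min changes only if -18 < -7.
New min = -18; changed? yes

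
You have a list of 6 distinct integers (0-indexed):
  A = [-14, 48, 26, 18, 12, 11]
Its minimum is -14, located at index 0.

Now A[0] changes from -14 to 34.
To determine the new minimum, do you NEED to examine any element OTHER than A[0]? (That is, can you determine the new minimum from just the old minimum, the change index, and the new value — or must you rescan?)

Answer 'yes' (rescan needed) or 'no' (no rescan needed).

Answer: yes

Derivation:
Old min = -14 at index 0
Change at index 0: -14 -> 34
Index 0 WAS the min and new value 34 > old min -14. Must rescan other elements to find the new min.
Needs rescan: yes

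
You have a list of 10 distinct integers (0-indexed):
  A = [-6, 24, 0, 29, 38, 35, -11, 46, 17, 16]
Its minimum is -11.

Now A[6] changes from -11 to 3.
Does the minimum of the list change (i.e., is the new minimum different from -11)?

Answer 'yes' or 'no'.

Answer: yes

Derivation:
Old min = -11
Change: A[6] -11 -> 3
Changed element was the min; new min must be rechecked.
New min = -6; changed? yes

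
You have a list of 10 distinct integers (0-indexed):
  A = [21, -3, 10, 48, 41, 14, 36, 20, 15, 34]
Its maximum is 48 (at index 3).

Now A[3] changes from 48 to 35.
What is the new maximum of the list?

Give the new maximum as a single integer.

Answer: 41

Derivation:
Old max = 48 (at index 3)
Change: A[3] 48 -> 35
Changed element WAS the max -> may need rescan.
  Max of remaining elements: 41
  New max = max(35, 41) = 41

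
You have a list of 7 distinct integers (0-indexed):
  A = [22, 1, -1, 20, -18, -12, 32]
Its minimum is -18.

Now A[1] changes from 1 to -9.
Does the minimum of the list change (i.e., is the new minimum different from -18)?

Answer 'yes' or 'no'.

Answer: no

Derivation:
Old min = -18
Change: A[1] 1 -> -9
Changed element was NOT the min; min changes only if -9 < -18.
New min = -18; changed? no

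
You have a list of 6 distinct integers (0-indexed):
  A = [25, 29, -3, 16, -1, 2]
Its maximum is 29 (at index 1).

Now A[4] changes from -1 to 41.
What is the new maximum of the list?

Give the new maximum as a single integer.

Answer: 41

Derivation:
Old max = 29 (at index 1)
Change: A[4] -1 -> 41
Changed element was NOT the old max.
  New max = max(old_max, new_val) = max(29, 41) = 41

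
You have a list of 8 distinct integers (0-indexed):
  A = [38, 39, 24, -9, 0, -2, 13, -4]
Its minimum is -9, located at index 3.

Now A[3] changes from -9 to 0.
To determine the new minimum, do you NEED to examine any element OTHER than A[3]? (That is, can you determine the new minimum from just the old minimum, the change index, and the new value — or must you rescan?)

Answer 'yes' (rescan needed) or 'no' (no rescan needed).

Answer: yes

Derivation:
Old min = -9 at index 3
Change at index 3: -9 -> 0
Index 3 WAS the min and new value 0 > old min -9. Must rescan other elements to find the new min.
Needs rescan: yes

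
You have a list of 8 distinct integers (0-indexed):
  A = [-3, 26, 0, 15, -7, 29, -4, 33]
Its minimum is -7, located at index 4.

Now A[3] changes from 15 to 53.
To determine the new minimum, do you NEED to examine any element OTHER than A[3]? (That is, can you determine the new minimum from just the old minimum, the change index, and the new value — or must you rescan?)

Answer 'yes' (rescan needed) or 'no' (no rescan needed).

Old min = -7 at index 4
Change at index 3: 15 -> 53
Index 3 was NOT the min. New min = min(-7, 53). No rescan of other elements needed.
Needs rescan: no

Answer: no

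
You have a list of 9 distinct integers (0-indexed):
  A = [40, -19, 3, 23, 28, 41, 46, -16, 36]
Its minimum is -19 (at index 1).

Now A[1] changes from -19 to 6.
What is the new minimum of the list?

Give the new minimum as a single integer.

Answer: -16

Derivation:
Old min = -19 (at index 1)
Change: A[1] -19 -> 6
Changed element WAS the min. Need to check: is 6 still <= all others?
  Min of remaining elements: -16
  New min = min(6, -16) = -16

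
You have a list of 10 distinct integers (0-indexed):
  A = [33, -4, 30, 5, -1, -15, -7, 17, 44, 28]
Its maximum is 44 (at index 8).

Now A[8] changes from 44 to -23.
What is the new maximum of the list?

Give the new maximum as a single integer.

Answer: 33

Derivation:
Old max = 44 (at index 8)
Change: A[8] 44 -> -23
Changed element WAS the max -> may need rescan.
  Max of remaining elements: 33
  New max = max(-23, 33) = 33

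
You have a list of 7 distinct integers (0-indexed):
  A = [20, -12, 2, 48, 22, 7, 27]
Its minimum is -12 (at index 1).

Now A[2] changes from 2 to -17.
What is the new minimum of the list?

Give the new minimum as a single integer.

Old min = -12 (at index 1)
Change: A[2] 2 -> -17
Changed element was NOT the old min.
  New min = min(old_min, new_val) = min(-12, -17) = -17

Answer: -17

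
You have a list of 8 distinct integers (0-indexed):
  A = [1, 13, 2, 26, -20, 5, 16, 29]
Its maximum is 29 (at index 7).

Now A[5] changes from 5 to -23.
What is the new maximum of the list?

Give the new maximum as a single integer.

Old max = 29 (at index 7)
Change: A[5] 5 -> -23
Changed element was NOT the old max.
  New max = max(old_max, new_val) = max(29, -23) = 29

Answer: 29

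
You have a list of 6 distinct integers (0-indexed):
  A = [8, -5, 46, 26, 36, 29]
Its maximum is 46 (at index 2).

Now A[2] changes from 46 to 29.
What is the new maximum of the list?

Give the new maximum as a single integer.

Old max = 46 (at index 2)
Change: A[2] 46 -> 29
Changed element WAS the max -> may need rescan.
  Max of remaining elements: 36
  New max = max(29, 36) = 36

Answer: 36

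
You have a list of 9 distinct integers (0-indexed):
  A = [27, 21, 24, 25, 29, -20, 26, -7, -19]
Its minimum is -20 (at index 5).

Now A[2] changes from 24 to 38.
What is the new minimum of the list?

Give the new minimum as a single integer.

Old min = -20 (at index 5)
Change: A[2] 24 -> 38
Changed element was NOT the old min.
  New min = min(old_min, new_val) = min(-20, 38) = -20

Answer: -20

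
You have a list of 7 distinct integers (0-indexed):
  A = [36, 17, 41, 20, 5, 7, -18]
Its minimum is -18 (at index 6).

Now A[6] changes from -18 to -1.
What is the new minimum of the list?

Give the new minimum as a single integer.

Answer: -1

Derivation:
Old min = -18 (at index 6)
Change: A[6] -18 -> -1
Changed element WAS the min. Need to check: is -1 still <= all others?
  Min of remaining elements: 5
  New min = min(-1, 5) = -1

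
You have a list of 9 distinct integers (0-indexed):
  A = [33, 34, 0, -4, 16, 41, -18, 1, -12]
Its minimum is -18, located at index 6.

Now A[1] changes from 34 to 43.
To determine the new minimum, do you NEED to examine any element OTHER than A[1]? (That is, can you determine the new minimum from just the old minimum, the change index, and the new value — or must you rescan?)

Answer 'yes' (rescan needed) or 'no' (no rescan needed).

Old min = -18 at index 6
Change at index 1: 34 -> 43
Index 1 was NOT the min. New min = min(-18, 43). No rescan of other elements needed.
Needs rescan: no

Answer: no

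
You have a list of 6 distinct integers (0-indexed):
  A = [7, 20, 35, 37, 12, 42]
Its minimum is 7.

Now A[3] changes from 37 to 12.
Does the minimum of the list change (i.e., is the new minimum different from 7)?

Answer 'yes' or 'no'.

Old min = 7
Change: A[3] 37 -> 12
Changed element was NOT the min; min changes only if 12 < 7.
New min = 7; changed? no

Answer: no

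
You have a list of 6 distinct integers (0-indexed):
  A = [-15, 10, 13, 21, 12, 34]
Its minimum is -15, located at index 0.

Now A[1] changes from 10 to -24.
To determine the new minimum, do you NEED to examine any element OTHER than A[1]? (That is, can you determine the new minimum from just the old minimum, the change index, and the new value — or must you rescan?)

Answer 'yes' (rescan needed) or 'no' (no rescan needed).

Old min = -15 at index 0
Change at index 1: 10 -> -24
Index 1 was NOT the min. New min = min(-15, -24). No rescan of other elements needed.
Needs rescan: no

Answer: no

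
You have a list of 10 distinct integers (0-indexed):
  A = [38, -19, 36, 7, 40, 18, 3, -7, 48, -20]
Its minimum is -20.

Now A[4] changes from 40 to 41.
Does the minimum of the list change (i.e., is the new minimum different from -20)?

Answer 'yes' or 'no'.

Answer: no

Derivation:
Old min = -20
Change: A[4] 40 -> 41
Changed element was NOT the min; min changes only if 41 < -20.
New min = -20; changed? no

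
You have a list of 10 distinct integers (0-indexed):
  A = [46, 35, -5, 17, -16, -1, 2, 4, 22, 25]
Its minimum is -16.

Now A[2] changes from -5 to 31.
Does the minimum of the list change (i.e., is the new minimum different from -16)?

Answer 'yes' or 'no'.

Old min = -16
Change: A[2] -5 -> 31
Changed element was NOT the min; min changes only if 31 < -16.
New min = -16; changed? no

Answer: no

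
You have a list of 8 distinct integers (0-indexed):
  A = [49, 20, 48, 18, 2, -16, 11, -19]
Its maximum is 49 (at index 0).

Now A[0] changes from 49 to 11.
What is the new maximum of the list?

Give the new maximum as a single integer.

Answer: 48

Derivation:
Old max = 49 (at index 0)
Change: A[0] 49 -> 11
Changed element WAS the max -> may need rescan.
  Max of remaining elements: 48
  New max = max(11, 48) = 48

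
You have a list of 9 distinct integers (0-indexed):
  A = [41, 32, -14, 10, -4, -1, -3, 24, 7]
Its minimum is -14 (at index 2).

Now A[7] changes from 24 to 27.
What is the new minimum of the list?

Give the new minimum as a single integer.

Old min = -14 (at index 2)
Change: A[7] 24 -> 27
Changed element was NOT the old min.
  New min = min(old_min, new_val) = min(-14, 27) = -14

Answer: -14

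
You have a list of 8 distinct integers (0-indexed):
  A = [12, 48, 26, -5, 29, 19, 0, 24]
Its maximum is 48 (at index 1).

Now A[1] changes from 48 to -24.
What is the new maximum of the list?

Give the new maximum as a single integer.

Answer: 29

Derivation:
Old max = 48 (at index 1)
Change: A[1] 48 -> -24
Changed element WAS the max -> may need rescan.
  Max of remaining elements: 29
  New max = max(-24, 29) = 29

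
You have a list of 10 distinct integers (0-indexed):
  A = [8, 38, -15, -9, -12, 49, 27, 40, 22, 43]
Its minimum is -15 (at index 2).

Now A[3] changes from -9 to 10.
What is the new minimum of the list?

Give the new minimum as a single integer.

Old min = -15 (at index 2)
Change: A[3] -9 -> 10
Changed element was NOT the old min.
  New min = min(old_min, new_val) = min(-15, 10) = -15

Answer: -15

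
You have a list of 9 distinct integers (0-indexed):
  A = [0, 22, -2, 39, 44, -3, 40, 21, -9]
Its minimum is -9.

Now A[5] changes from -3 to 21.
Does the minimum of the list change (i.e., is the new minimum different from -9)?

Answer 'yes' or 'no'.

Answer: no

Derivation:
Old min = -9
Change: A[5] -3 -> 21
Changed element was NOT the min; min changes only if 21 < -9.
New min = -9; changed? no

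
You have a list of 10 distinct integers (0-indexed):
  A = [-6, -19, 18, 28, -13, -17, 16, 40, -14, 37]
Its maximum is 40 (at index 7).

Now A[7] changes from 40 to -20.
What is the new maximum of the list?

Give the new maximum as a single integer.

Old max = 40 (at index 7)
Change: A[7] 40 -> -20
Changed element WAS the max -> may need rescan.
  Max of remaining elements: 37
  New max = max(-20, 37) = 37

Answer: 37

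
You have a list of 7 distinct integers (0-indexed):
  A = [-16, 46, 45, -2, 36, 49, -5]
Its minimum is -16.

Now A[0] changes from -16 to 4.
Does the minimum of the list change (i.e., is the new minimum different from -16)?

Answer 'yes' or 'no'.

Answer: yes

Derivation:
Old min = -16
Change: A[0] -16 -> 4
Changed element was the min; new min must be rechecked.
New min = -5; changed? yes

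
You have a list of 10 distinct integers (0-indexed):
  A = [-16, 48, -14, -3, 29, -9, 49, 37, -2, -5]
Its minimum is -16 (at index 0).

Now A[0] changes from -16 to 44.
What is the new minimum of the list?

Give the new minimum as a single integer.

Old min = -16 (at index 0)
Change: A[0] -16 -> 44
Changed element WAS the min. Need to check: is 44 still <= all others?
  Min of remaining elements: -14
  New min = min(44, -14) = -14

Answer: -14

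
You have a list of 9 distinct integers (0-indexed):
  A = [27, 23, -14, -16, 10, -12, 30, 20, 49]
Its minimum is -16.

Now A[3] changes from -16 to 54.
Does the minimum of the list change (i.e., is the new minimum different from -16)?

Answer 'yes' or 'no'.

Answer: yes

Derivation:
Old min = -16
Change: A[3] -16 -> 54
Changed element was the min; new min must be rechecked.
New min = -14; changed? yes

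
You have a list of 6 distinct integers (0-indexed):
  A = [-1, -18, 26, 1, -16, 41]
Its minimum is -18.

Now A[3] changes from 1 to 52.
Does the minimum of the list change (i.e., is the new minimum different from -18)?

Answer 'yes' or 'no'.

Old min = -18
Change: A[3] 1 -> 52
Changed element was NOT the min; min changes only if 52 < -18.
New min = -18; changed? no

Answer: no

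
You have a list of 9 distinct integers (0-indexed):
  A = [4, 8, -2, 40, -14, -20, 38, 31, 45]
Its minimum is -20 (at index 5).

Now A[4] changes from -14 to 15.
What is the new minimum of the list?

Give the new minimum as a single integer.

Answer: -20

Derivation:
Old min = -20 (at index 5)
Change: A[4] -14 -> 15
Changed element was NOT the old min.
  New min = min(old_min, new_val) = min(-20, 15) = -20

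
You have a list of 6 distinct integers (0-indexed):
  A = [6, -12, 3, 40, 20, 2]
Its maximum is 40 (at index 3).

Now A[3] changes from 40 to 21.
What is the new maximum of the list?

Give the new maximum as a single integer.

Old max = 40 (at index 3)
Change: A[3] 40 -> 21
Changed element WAS the max -> may need rescan.
  Max of remaining elements: 20
  New max = max(21, 20) = 21

Answer: 21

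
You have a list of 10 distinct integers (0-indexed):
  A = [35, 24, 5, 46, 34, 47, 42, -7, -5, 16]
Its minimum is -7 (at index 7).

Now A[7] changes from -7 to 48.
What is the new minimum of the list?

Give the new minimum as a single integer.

Old min = -7 (at index 7)
Change: A[7] -7 -> 48
Changed element WAS the min. Need to check: is 48 still <= all others?
  Min of remaining elements: -5
  New min = min(48, -5) = -5

Answer: -5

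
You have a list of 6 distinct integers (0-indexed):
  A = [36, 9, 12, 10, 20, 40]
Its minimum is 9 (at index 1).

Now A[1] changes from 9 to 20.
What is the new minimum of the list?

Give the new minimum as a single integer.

Answer: 10

Derivation:
Old min = 9 (at index 1)
Change: A[1] 9 -> 20
Changed element WAS the min. Need to check: is 20 still <= all others?
  Min of remaining elements: 10
  New min = min(20, 10) = 10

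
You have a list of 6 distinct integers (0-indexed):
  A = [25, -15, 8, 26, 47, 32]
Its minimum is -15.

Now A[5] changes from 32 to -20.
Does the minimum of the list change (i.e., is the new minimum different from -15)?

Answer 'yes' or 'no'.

Old min = -15
Change: A[5] 32 -> -20
Changed element was NOT the min; min changes only if -20 < -15.
New min = -20; changed? yes

Answer: yes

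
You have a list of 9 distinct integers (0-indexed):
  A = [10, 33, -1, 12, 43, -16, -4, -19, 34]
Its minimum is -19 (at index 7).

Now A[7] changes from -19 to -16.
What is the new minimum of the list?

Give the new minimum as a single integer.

Answer: -16

Derivation:
Old min = -19 (at index 7)
Change: A[7] -19 -> -16
Changed element WAS the min. Need to check: is -16 still <= all others?
  Min of remaining elements: -16
  New min = min(-16, -16) = -16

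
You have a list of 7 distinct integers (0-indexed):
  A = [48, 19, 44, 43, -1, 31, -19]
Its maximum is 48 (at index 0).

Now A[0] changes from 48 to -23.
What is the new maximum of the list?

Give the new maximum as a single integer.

Answer: 44

Derivation:
Old max = 48 (at index 0)
Change: A[0] 48 -> -23
Changed element WAS the max -> may need rescan.
  Max of remaining elements: 44
  New max = max(-23, 44) = 44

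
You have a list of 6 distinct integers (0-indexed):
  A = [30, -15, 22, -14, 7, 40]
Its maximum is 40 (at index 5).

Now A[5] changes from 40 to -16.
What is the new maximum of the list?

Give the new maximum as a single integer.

Old max = 40 (at index 5)
Change: A[5] 40 -> -16
Changed element WAS the max -> may need rescan.
  Max of remaining elements: 30
  New max = max(-16, 30) = 30

Answer: 30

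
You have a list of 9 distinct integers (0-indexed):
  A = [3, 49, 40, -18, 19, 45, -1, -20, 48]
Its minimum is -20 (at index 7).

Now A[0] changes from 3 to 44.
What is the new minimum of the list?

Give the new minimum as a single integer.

Answer: -20

Derivation:
Old min = -20 (at index 7)
Change: A[0] 3 -> 44
Changed element was NOT the old min.
  New min = min(old_min, new_val) = min(-20, 44) = -20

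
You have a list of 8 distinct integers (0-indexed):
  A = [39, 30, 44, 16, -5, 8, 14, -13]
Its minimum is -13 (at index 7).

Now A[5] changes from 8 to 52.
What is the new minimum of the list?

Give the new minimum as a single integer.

Answer: -13

Derivation:
Old min = -13 (at index 7)
Change: A[5] 8 -> 52
Changed element was NOT the old min.
  New min = min(old_min, new_val) = min(-13, 52) = -13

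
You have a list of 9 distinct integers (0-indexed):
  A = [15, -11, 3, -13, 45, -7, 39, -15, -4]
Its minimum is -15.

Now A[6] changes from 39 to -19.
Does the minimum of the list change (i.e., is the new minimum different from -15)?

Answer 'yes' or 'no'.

Answer: yes

Derivation:
Old min = -15
Change: A[6] 39 -> -19
Changed element was NOT the min; min changes only if -19 < -15.
New min = -19; changed? yes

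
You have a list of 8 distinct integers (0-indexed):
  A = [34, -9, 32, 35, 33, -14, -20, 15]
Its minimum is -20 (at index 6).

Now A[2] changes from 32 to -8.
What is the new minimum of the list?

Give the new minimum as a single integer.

Old min = -20 (at index 6)
Change: A[2] 32 -> -8
Changed element was NOT the old min.
  New min = min(old_min, new_val) = min(-20, -8) = -20

Answer: -20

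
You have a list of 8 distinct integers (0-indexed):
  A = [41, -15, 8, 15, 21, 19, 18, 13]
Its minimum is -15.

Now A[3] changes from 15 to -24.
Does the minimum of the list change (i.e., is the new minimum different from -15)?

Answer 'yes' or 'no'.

Answer: yes

Derivation:
Old min = -15
Change: A[3] 15 -> -24
Changed element was NOT the min; min changes only if -24 < -15.
New min = -24; changed? yes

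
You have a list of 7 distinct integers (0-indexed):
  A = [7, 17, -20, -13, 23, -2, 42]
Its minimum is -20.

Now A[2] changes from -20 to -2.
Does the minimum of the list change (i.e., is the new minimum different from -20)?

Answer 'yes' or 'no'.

Old min = -20
Change: A[2] -20 -> -2
Changed element was the min; new min must be rechecked.
New min = -13; changed? yes

Answer: yes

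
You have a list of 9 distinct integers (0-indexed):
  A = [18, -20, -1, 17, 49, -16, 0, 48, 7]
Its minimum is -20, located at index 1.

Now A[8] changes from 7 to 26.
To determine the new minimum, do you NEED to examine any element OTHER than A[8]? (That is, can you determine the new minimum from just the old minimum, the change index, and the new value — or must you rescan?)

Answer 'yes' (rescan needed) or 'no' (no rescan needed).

Old min = -20 at index 1
Change at index 8: 7 -> 26
Index 8 was NOT the min. New min = min(-20, 26). No rescan of other elements needed.
Needs rescan: no

Answer: no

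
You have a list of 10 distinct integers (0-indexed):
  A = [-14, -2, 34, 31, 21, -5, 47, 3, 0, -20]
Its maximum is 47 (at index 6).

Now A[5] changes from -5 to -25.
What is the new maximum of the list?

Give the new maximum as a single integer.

Old max = 47 (at index 6)
Change: A[5] -5 -> -25
Changed element was NOT the old max.
  New max = max(old_max, new_val) = max(47, -25) = 47

Answer: 47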